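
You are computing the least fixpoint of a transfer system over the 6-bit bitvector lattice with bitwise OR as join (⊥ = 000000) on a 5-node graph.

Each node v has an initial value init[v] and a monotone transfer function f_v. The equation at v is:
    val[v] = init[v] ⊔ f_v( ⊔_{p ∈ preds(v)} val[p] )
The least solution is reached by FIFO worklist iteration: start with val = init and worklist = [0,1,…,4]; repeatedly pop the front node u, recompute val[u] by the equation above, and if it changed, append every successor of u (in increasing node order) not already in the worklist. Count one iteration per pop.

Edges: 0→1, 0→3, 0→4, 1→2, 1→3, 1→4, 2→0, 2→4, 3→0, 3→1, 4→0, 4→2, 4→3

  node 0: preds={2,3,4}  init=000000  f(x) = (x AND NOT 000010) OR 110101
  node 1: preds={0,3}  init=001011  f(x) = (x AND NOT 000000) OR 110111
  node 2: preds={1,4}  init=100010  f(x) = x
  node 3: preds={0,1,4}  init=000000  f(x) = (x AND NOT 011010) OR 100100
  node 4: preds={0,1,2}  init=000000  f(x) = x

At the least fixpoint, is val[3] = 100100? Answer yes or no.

no

Worklist (10 pops):
  #1 pop 0: in=100010 → 110101 (was 000000); enqueue []
  #2 pop 1: in=110101 → 111111 (was 001011); enqueue []
  #3 pop 2: in=111111 → 111111 (was 100010); enqueue [0]
  #4 pop 3: in=111111 → 100101 (was 000000); enqueue [1]
  #5 pop 4: in=111111 → 111111 (was 000000); enqueue [2,3]
  #6 pop 0: in=111111 → 111101 (was 110101); enqueue [4]
  #7 pop 1: in=111101 → 111111 (no change)
  #8 pop 2: in=111111 → 111111 (no change)
  #9 pop 3: in=111111 → 100101 (no change)
  #10 pop 4: in=111111 → 111111 (no change)

Fixpoint:
  val[0] = 111101
  val[1] = 111111
  val[2] = 111111
  val[3] = 100101
  val[4] = 111111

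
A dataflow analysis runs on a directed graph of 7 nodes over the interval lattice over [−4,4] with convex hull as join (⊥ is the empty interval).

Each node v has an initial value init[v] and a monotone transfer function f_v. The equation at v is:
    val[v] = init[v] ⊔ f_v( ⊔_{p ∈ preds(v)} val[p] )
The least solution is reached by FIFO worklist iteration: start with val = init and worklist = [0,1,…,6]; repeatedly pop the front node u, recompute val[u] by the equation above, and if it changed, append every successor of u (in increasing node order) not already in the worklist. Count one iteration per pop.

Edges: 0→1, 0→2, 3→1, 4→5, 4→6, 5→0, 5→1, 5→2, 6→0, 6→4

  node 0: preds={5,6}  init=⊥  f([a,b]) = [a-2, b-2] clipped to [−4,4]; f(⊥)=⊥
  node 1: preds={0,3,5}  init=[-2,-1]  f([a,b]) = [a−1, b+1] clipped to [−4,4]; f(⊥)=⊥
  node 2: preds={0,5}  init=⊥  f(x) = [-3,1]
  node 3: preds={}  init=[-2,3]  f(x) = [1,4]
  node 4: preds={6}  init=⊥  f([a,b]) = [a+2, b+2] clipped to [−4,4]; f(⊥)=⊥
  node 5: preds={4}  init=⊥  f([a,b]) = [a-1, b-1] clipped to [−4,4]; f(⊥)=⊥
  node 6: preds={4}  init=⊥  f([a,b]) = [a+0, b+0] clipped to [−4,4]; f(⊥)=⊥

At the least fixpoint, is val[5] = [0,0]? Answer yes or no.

no

Iteration log — 8 steps:
  step 1. node 0  ⊔preds=⊥  new=⊥  stable
  step 2. node 1  ⊔preds=[-2,3]  new=[-3,4]  old=[-2,-1]  +wl: 
  step 3. node 2  ⊔preds=⊥  new=[-3,1]  old=⊥  +wl: 
  step 4. node 3  ⊔preds=⊥  new=[-2,4]  old=[-2,3]  +wl: 1
  step 5. node 4  ⊔preds=⊥  new=⊥  stable
  step 6. node 5  ⊔preds=⊥  new=⊥  stable
  step 7. node 6  ⊔preds=⊥  new=⊥  stable
  step 8. node 1  ⊔preds=[-2,4]  new=[-3,4]  stable

Least fixpoint reached:
  node 0: ⊥
  node 1: [-3,4]
  node 2: [-3,1]
  node 3: [-2,4]
  node 4: ⊥
  node 5: ⊥
  node 6: ⊥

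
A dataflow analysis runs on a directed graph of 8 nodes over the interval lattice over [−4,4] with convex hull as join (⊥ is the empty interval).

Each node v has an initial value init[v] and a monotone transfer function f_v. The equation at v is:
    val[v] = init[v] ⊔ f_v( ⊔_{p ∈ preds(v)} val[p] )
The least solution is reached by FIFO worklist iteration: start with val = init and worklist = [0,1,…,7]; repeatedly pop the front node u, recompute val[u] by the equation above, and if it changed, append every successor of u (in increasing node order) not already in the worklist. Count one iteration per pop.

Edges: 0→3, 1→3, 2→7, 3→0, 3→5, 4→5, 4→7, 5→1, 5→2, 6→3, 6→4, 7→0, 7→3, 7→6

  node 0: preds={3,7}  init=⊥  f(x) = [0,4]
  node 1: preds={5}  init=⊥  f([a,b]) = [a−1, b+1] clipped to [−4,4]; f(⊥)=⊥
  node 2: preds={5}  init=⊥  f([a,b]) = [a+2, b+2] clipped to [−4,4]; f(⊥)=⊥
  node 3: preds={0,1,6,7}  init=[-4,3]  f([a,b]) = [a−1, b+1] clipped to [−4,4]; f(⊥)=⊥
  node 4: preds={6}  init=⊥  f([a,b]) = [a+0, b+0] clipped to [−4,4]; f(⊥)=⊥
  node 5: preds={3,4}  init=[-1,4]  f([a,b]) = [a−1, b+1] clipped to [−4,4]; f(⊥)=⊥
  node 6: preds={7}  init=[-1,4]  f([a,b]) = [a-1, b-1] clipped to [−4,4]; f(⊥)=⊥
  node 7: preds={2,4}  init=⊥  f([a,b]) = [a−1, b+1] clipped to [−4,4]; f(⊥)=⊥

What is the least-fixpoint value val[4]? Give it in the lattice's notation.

[-4,4]

Worklist (26 pops):
  #1 pop 0: in=[-4,3] → [0,4] (was ⊥); enqueue []
  #2 pop 1: in=[-1,4] → [-2,4] (was ⊥); enqueue []
  #3 pop 2: in=[-1,4] → [1,4] (was ⊥); enqueue []
  #4 pop 3: in=[-2,4] → [-4,4] (was [-4,3]); enqueue [0]
  #5 pop 4: in=[-1,4] → [-1,4] (was ⊥); enqueue []
  #6 pop 5: in=[-4,4] → [-4,4] (was [-1,4]); enqueue [1,2]
  #7 pop 6: in=⊥ → [-1,4] (no change)
  #8 pop 7: in=[-1,4] → [-2,4] (was ⊥); enqueue [3,6]
  #9 pop 0: in=[-4,4] → [0,4] (no change)
  #10 pop 1: in=[-4,4] → [-4,4] (was [-2,4]); enqueue []
  #11 pop 2: in=[-4,4] → [-2,4] (was [1,4]); enqueue [7]
  #12 pop 3: in=[-4,4] → [-4,4] (no change)
  #13 pop 6: in=[-2,4] → [-3,4] (was [-1,4]); enqueue [3,4]
  #14 pop 7: in=[-2,4] → [-3,4] (was [-2,4]); enqueue [0,6]
  #15 pop 3: in=[-4,4] → [-4,4] (no change)
  #16 pop 4: in=[-3,4] → [-3,4] (was [-1,4]); enqueue [5,7]
  #17 pop 0: in=[-4,4] → [0,4] (no change)
  #18 pop 6: in=[-3,4] → [-4,4] (was [-3,4]); enqueue [3,4]
  #19 pop 5: in=[-4,4] → [-4,4] (no change)
  #20 pop 7: in=[-3,4] → [-4,4] (was [-3,4]); enqueue [0,6]
  #21 pop 3: in=[-4,4] → [-4,4] (no change)
  #22 pop 4: in=[-4,4] → [-4,4] (was [-3,4]); enqueue [5,7]
  #23 pop 0: in=[-4,4] → [0,4] (no change)
  #24 pop 6: in=[-4,4] → [-4,4] (no change)
  #25 pop 5: in=[-4,4] → [-4,4] (no change)
  #26 pop 7: in=[-4,4] → [-4,4] (no change)

Fixpoint:
  val[0] = [0,4]
  val[1] = [-4,4]
  val[2] = [-2,4]
  val[3] = [-4,4]
  val[4] = [-4,4]
  val[5] = [-4,4]
  val[6] = [-4,4]
  val[7] = [-4,4]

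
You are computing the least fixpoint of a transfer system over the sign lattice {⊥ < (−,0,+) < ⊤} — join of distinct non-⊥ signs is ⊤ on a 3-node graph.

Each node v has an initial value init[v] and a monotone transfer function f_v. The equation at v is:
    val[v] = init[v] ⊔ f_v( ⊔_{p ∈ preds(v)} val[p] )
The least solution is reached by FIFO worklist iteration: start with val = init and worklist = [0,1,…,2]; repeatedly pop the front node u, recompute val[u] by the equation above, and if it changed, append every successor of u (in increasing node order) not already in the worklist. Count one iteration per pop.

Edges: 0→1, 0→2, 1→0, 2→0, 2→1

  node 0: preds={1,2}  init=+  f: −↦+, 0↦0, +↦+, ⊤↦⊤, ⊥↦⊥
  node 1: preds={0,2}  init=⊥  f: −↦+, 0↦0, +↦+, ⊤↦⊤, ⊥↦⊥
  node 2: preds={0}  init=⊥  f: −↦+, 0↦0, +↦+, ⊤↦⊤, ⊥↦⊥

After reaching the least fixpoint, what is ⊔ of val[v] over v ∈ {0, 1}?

Trace (5 dequeues):
  [1] u=0 | in ⊥ | out + | ==
  [2] u=1 | in + | out + | prev ⊥ | push {0}
  [3] u=2 | in + | out + | prev ⊥ | push {1}
  [4] u=0 | in + | out + | ==
  [5] u=1 | in + | out + | ==

Converged values:
  [0] +
  [1] +
  [2] +

+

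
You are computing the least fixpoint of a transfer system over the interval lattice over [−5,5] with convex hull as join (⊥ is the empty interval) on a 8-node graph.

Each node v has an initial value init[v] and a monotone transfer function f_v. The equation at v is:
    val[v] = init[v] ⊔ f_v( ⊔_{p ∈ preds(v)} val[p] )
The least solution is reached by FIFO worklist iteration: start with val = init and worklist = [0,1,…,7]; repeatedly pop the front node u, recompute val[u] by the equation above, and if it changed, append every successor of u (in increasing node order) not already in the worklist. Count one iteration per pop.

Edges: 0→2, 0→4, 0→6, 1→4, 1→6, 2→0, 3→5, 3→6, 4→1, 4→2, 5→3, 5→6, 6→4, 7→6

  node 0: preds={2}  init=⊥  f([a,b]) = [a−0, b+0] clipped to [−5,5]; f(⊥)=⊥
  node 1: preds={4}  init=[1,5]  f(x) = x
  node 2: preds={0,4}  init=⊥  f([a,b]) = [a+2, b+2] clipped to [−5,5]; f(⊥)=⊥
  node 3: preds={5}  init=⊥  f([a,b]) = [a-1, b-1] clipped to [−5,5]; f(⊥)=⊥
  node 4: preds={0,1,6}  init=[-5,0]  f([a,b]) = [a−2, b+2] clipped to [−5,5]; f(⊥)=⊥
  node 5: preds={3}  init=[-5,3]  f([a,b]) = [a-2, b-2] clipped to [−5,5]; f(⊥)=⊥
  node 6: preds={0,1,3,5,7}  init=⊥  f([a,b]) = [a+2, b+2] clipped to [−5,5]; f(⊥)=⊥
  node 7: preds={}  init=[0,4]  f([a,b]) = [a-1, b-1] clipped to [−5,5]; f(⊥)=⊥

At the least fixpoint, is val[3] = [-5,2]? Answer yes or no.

yes

Worklist (17 pops):
  #1 pop 0: in=⊥ → ⊥ (no change)
  #2 pop 1: in=[-5,0] → [-5,5] (was [1,5]); enqueue []
  #3 pop 2: in=[-5,0] → [-3,2] (was ⊥); enqueue [0]
  #4 pop 3: in=[-5,3] → [-5,2] (was ⊥); enqueue []
  #5 pop 4: in=[-5,5] → [-5,5] (was [-5,0]); enqueue [1,2]
  #6 pop 5: in=[-5,2] → [-5,3] (no change)
  #7 pop 6: in=[-5,5] → [-3,5] (was ⊥); enqueue [4]
  #8 pop 7: in=⊥ → [0,4] (no change)
  #9 pop 0: in=[-3,2] → [-3,2] (was ⊥); enqueue [6]
  #10 pop 1: in=[-5,5] → [-5,5] (no change)
  #11 pop 2: in=[-5,5] → [-3,5] (was [-3,2]); enqueue [0]
  #12 pop 4: in=[-5,5] → [-5,5] (no change)
  #13 pop 6: in=[-5,5] → [-3,5] (no change)
  #14 pop 0: in=[-3,5] → [-3,5] (was [-3,2]); enqueue [2,4,6]
  #15 pop 2: in=[-5,5] → [-3,5] (no change)
  #16 pop 4: in=[-5,5] → [-5,5] (no change)
  #17 pop 6: in=[-5,5] → [-3,5] (no change)

Fixpoint:
  val[0] = [-3,5]
  val[1] = [-5,5]
  val[2] = [-3,5]
  val[3] = [-5,2]
  val[4] = [-5,5]
  val[5] = [-5,3]
  val[6] = [-3,5]
  val[7] = [0,4]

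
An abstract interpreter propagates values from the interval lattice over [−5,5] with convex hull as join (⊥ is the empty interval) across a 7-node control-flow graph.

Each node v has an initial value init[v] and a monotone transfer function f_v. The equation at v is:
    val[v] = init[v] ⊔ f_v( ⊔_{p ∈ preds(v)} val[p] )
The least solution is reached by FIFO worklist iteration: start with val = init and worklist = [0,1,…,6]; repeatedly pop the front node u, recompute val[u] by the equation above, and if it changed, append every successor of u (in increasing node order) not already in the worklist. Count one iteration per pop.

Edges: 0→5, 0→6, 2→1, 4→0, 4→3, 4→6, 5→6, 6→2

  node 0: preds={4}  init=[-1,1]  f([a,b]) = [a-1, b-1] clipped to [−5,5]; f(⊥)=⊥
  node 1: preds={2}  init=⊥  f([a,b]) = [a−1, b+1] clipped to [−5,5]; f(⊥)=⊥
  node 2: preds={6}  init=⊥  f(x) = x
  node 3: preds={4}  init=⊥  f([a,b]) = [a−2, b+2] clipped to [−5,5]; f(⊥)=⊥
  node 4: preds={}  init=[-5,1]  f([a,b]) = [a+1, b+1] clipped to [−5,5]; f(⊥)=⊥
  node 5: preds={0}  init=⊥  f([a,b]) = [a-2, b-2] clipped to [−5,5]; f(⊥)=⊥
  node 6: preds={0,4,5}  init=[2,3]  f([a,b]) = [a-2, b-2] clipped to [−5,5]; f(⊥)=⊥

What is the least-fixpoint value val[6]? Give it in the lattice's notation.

[-5,3]

Iteration log — 10 steps:
  step 1. node 0  ⊔preds=[-5,1]  new=[-5,1]  old=[-1,1]  +wl: 
  step 2. node 1  ⊔preds=⊥  new=⊥  stable
  step 3. node 2  ⊔preds=[2,3]  new=[2,3]  old=⊥  +wl: 1
  step 4. node 3  ⊔preds=[-5,1]  new=[-5,3]  old=⊥  +wl: 
  step 5. node 4  ⊔preds=⊥  new=[-5,1]  stable
  step 6. node 5  ⊔preds=[-5,1]  new=[-5,-1]  old=⊥  +wl: 
  step 7. node 6  ⊔preds=[-5,1]  new=[-5,3]  old=[2,3]  +wl: 2
  step 8. node 1  ⊔preds=[2,3]  new=[1,4]  old=⊥  +wl: 
  step 9. node 2  ⊔preds=[-5,3]  new=[-5,3]  old=[2,3]  +wl: 1
  step 10. node 1  ⊔preds=[-5,3]  new=[-5,4]  old=[1,4]  +wl: 

Least fixpoint reached:
  node 0: [-5,1]
  node 1: [-5,4]
  node 2: [-5,3]
  node 3: [-5,3]
  node 4: [-5,1]
  node 5: [-5,-1]
  node 6: [-5,3]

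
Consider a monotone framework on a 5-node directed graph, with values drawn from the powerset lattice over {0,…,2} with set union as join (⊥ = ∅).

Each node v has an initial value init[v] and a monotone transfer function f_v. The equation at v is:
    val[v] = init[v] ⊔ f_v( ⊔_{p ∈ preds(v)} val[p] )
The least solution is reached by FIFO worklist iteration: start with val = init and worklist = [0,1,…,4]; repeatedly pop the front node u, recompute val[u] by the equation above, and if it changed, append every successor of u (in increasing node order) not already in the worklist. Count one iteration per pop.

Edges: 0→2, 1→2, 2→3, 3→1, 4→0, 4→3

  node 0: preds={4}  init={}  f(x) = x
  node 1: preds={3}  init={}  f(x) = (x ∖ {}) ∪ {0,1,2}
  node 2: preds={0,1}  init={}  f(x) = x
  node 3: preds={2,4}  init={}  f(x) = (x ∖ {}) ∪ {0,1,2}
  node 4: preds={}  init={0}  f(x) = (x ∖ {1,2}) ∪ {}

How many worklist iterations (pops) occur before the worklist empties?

Iteration log — 6 steps:
  step 1. node 0  ⊔preds={0}  new={0}  old={}  +wl: 
  step 2. node 1  ⊔preds={}  new={0,1,2}  old={}  +wl: 
  step 3. node 2  ⊔preds={0,1,2}  new={0,1,2}  old={}  +wl: 
  step 4. node 3  ⊔preds={0,1,2}  new={0,1,2}  old={}  +wl: 1
  step 5. node 4  ⊔preds={}  new={0}  stable
  step 6. node 1  ⊔preds={0,1,2}  new={0,1,2}  stable

Least fixpoint reached:
  node 0: {0}
  node 1: {0,1,2}
  node 2: {0,1,2}
  node 3: {0,1,2}
  node 4: {0}

6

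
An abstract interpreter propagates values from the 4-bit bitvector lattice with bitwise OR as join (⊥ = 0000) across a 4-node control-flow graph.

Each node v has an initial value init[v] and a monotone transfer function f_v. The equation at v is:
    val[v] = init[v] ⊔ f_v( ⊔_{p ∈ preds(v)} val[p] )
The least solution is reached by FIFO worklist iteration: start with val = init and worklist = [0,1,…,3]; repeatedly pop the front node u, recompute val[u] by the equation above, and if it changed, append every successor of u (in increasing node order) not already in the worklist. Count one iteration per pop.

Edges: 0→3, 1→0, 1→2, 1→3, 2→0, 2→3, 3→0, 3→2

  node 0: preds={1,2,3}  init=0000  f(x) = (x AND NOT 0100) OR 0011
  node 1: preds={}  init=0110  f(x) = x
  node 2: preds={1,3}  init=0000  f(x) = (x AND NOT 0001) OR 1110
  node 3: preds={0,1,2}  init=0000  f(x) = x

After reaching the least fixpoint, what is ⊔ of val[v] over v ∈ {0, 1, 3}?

Trace (7 dequeues):
  [1] u=0 | in 0110 | out 0011 | prev 0000 | push {}
  [2] u=1 | in 0000 | out 0110 | ==
  [3] u=2 | in 0110 | out 1110 | prev 0000 | push {0}
  [4] u=3 | in 1111 | out 1111 | prev 0000 | push {2}
  [5] u=0 | in 1111 | out 1011 | prev 0011 | push {3}
  [6] u=2 | in 1111 | out 1110 | ==
  [7] u=3 | in 1111 | out 1111 | ==

Converged values:
  [0] 1011
  [1] 0110
  [2] 1110
  [3] 1111

1111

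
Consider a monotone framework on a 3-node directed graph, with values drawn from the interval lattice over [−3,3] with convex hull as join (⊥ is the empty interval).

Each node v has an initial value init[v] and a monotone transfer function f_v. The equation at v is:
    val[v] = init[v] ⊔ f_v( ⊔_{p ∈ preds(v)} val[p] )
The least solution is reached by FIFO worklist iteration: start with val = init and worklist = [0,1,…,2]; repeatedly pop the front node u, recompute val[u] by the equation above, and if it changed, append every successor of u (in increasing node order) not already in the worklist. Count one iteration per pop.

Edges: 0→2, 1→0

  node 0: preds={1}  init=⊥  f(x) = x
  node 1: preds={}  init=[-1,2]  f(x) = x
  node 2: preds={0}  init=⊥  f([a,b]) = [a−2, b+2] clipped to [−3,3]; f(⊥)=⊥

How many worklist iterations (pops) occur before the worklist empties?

Worklist (3 pops):
  #1 pop 0: in=[-1,2] → [-1,2] (was ⊥); enqueue []
  #2 pop 1: in=⊥ → [-1,2] (no change)
  #3 pop 2: in=[-1,2] → [-3,3] (was ⊥); enqueue []

Fixpoint:
  val[0] = [-1,2]
  val[1] = [-1,2]
  val[2] = [-3,3]

3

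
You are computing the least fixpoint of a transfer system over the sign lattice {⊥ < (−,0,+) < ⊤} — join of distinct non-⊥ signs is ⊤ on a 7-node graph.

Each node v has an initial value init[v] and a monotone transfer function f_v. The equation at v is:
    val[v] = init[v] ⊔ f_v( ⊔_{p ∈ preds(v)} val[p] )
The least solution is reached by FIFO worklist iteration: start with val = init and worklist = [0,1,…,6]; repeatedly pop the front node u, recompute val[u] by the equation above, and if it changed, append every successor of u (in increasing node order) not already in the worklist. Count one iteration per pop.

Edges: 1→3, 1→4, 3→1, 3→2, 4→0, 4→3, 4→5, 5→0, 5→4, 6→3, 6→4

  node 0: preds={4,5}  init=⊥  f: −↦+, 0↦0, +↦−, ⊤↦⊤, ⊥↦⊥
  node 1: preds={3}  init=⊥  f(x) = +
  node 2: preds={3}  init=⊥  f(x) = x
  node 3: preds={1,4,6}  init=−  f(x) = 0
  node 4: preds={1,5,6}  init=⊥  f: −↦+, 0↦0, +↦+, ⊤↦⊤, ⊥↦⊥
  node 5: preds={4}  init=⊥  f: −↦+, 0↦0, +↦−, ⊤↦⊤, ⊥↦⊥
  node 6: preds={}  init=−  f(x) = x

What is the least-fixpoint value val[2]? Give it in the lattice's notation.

Worklist (12 pops):
  #1 pop 0: in=⊥ → ⊥ (no change)
  #2 pop 1: in=− → + (was ⊥); enqueue []
  #3 pop 2: in=− → − (was ⊥); enqueue []
  #4 pop 3: in=⊤ → ⊤ (was −); enqueue [1,2]
  #5 pop 4: in=⊤ → ⊤ (was ⊥); enqueue [0,3]
  #6 pop 5: in=⊤ → ⊤ (was ⊥); enqueue [4]
  #7 pop 6: in=⊥ → − (no change)
  #8 pop 1: in=⊤ → + (no change)
  #9 pop 2: in=⊤ → ⊤ (was −); enqueue []
  #10 pop 0: in=⊤ → ⊤ (was ⊥); enqueue []
  #11 pop 3: in=⊤ → ⊤ (no change)
  #12 pop 4: in=⊤ → ⊤ (no change)

Fixpoint:
  val[0] = ⊤
  val[1] = +
  val[2] = ⊤
  val[3] = ⊤
  val[4] = ⊤
  val[5] = ⊤
  val[6] = −

⊤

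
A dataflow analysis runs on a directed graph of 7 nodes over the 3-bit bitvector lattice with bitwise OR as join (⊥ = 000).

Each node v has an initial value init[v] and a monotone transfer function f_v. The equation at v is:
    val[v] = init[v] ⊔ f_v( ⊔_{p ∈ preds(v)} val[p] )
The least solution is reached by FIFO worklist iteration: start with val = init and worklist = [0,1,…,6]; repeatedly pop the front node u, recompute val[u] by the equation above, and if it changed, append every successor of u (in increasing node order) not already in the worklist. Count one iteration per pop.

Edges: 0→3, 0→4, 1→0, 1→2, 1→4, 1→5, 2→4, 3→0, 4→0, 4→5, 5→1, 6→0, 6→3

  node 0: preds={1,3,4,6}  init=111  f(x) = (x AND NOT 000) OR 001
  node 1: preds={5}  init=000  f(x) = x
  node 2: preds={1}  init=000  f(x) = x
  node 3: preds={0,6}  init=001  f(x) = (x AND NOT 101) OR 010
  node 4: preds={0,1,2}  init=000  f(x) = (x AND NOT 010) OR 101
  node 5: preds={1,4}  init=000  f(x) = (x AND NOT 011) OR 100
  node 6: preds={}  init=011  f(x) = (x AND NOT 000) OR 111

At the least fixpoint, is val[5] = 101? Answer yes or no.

Iteration log — 14 steps:
  step 1. node 0  ⊔preds=011  new=111  stable
  step 2. node 1  ⊔preds=000  new=000  stable
  step 3. node 2  ⊔preds=000  new=000  stable
  step 4. node 3  ⊔preds=111  new=011  old=001  +wl: 0
  step 5. node 4  ⊔preds=111  new=101  old=000  +wl: 
  step 6. node 5  ⊔preds=101  new=100  old=000  +wl: 1
  step 7. node 6  ⊔preds=000  new=111  old=011  +wl: 3
  step 8. node 0  ⊔preds=111  new=111  stable
  step 9. node 1  ⊔preds=100  new=100  old=000  +wl: 0,2,4,5
  step 10. node 3  ⊔preds=111  new=011  stable
  step 11. node 0  ⊔preds=111  new=111  stable
  step 12. node 2  ⊔preds=100  new=100  old=000  +wl: 
  step 13. node 4  ⊔preds=111  new=101  stable
  step 14. node 5  ⊔preds=101  new=100  stable

Least fixpoint reached:
  node 0: 111
  node 1: 100
  node 2: 100
  node 3: 011
  node 4: 101
  node 5: 100
  node 6: 111

no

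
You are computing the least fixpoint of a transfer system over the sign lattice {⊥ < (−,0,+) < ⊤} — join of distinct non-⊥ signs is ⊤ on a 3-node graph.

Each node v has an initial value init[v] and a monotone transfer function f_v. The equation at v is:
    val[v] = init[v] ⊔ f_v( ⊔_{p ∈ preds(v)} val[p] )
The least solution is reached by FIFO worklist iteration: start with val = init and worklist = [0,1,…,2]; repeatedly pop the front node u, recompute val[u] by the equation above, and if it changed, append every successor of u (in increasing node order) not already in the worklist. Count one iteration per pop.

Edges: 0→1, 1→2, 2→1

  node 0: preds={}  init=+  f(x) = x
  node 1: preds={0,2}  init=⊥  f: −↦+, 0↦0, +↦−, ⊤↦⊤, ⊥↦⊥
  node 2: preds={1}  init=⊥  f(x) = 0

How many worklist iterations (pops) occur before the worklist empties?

5

Trace (5 dequeues):
  [1] u=0 | in ⊥ | out + | ==
  [2] u=1 | in + | out − | prev ⊥ | push {}
  [3] u=2 | in − | out 0 | prev ⊥ | push {1}
  [4] u=1 | in ⊤ | out ⊤ | prev − | push {2}
  [5] u=2 | in ⊤ | out 0 | ==

Converged values:
  [0] +
  [1] ⊤
  [2] 0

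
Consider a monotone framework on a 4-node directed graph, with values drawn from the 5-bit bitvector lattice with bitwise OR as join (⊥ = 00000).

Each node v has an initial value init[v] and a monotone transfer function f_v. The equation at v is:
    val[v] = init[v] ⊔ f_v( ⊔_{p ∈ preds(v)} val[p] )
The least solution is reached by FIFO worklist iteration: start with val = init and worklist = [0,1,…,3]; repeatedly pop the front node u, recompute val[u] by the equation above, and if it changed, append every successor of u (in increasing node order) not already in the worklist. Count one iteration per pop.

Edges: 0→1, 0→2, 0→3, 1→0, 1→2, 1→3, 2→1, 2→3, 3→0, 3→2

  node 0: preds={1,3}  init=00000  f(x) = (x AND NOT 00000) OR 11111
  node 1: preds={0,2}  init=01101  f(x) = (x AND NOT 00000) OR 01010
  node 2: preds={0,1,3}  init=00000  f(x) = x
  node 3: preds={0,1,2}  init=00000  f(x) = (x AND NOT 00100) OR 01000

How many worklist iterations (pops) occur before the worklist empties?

Worklist (7 pops):
  #1 pop 0: in=01101 → 11111 (was 00000); enqueue []
  #2 pop 1: in=11111 → 11111 (was 01101); enqueue [0]
  #3 pop 2: in=11111 → 11111 (was 00000); enqueue [1]
  #4 pop 3: in=11111 → 11011 (was 00000); enqueue [2]
  #5 pop 0: in=11111 → 11111 (no change)
  #6 pop 1: in=11111 → 11111 (no change)
  #7 pop 2: in=11111 → 11111 (no change)

Fixpoint:
  val[0] = 11111
  val[1] = 11111
  val[2] = 11111
  val[3] = 11011

7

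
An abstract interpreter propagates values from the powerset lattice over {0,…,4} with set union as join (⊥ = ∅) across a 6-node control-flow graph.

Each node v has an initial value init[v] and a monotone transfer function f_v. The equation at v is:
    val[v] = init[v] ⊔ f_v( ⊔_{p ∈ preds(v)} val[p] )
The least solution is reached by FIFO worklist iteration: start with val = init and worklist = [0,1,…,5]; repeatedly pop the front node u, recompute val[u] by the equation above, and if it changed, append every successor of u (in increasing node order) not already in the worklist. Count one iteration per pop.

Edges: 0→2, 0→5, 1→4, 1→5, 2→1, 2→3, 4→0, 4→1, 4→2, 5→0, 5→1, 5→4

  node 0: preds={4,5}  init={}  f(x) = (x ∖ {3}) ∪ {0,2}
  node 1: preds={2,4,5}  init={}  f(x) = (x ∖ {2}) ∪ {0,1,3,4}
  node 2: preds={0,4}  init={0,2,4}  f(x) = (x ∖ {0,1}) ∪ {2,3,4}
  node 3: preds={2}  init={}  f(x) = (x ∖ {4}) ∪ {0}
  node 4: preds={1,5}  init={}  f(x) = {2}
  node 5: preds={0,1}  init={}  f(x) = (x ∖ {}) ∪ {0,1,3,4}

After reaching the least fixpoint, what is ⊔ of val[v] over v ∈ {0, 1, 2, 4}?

{0,1,2,3,4}

Trace (11 dequeues):
  [1] u=0 | in {} | out {0,2} | prev {} | push {}
  [2] u=1 | in {0,2,4} | out {0,1,3,4} | prev {} | push {}
  [3] u=2 | in {0,2} | out {0,2,3,4} | prev {0,2,4} | push {1}
  [4] u=3 | in {0,2,3,4} | out {0,2,3} | prev {} | push {}
  [5] u=4 | in {0,1,3,4} | out {2} | prev {} | push {0,2}
  [6] u=5 | in {0,1,2,3,4} | out {0,1,2,3,4} | prev {} | push {4}
  [7] u=1 | in {0,1,2,3,4} | out {0,1,3,4} | ==
  [8] u=0 | in {0,1,2,3,4} | out {0,1,2,4} | prev {0,2} | push {5}
  [9] u=2 | in {0,1,2,4} | out {0,2,3,4} | ==
  [10] u=4 | in {0,1,2,3,4} | out {2} | ==
  [11] u=5 | in {0,1,2,3,4} | out {0,1,2,3,4} | ==

Converged values:
  [0] {0,1,2,4}
  [1] {0,1,3,4}
  [2] {0,2,3,4}
  [3] {0,2,3}
  [4] {2}
  [5] {0,1,2,3,4}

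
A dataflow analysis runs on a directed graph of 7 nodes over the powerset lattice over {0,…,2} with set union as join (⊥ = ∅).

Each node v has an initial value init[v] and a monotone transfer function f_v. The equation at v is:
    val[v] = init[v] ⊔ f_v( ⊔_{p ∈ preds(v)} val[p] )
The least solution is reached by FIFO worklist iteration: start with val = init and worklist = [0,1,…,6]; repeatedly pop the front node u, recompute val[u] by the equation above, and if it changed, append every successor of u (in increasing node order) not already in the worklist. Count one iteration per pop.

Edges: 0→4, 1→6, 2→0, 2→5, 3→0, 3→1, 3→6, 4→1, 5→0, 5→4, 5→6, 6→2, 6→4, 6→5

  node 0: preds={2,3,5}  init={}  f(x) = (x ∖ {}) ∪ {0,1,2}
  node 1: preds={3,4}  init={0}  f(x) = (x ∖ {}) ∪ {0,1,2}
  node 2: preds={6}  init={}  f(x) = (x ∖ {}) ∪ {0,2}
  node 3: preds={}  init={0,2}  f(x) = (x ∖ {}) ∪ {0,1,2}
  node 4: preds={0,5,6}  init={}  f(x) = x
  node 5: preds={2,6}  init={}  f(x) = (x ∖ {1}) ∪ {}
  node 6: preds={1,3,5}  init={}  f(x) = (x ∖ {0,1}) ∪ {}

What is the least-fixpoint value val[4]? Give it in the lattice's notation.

Iteration log — 12 steps:
  step 1. node 0  ⊔preds={0,2}  new={0,1,2}  old={}  +wl: 
  step 2. node 1  ⊔preds={0,2}  new={0,1,2}  old={0}  +wl: 
  step 3. node 2  ⊔preds={}  new={0,2}  old={}  +wl: 0
  step 4. node 3  ⊔preds={}  new={0,1,2}  old={0,2}  +wl: 1
  step 5. node 4  ⊔preds={0,1,2}  new={0,1,2}  old={}  +wl: 
  step 6. node 5  ⊔preds={0,2}  new={0,2}  old={}  +wl: 4
  step 7. node 6  ⊔preds={0,1,2}  new={2}  old={}  +wl: 2,5
  step 8. node 0  ⊔preds={0,1,2}  new={0,1,2}  stable
  step 9. node 1  ⊔preds={0,1,2}  new={0,1,2}  stable
  step 10. node 4  ⊔preds={0,1,2}  new={0,1,2}  stable
  step 11. node 2  ⊔preds={2}  new={0,2}  stable
  step 12. node 5  ⊔preds={0,2}  new={0,2}  stable

Least fixpoint reached:
  node 0: {0,1,2}
  node 1: {0,1,2}
  node 2: {0,2}
  node 3: {0,1,2}
  node 4: {0,1,2}
  node 5: {0,2}
  node 6: {2}

{0,1,2}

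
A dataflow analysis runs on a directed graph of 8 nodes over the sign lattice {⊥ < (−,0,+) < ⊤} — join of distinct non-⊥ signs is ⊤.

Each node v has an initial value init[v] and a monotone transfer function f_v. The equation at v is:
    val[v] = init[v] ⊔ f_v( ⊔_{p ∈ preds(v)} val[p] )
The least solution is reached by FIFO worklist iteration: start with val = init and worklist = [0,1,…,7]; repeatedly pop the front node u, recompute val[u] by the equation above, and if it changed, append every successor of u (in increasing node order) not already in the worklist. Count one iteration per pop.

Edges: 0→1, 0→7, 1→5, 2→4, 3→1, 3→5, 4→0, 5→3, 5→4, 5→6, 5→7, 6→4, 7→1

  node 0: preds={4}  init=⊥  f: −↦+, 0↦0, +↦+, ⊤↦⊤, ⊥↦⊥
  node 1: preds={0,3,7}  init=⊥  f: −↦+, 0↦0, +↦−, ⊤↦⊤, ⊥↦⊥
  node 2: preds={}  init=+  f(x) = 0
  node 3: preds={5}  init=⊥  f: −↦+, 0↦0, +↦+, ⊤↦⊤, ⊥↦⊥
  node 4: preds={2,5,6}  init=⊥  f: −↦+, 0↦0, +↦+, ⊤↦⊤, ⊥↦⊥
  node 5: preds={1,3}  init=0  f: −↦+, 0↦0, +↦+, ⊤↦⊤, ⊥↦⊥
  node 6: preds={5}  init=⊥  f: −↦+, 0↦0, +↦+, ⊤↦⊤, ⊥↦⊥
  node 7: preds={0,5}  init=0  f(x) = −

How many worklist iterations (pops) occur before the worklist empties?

Worklist (20 pops):
  #1 pop 0: in=⊥ → ⊥ (no change)
  #2 pop 1: in=0 → 0 (was ⊥); enqueue []
  #3 pop 2: in=⊥ → ⊤ (was +); enqueue []
  #4 pop 3: in=0 → 0 (was ⊥); enqueue [1]
  #5 pop 4: in=⊤ → ⊤ (was ⊥); enqueue [0]
  #6 pop 5: in=0 → 0 (no change)
  #7 pop 6: in=0 → 0 (was ⊥); enqueue [4]
  #8 pop 7: in=0 → ⊤ (was 0); enqueue []
  #9 pop 1: in=⊤ → ⊤ (was 0); enqueue [5]
  #10 pop 0: in=⊤ → ⊤ (was ⊥); enqueue [1,7]
  #11 pop 4: in=⊤ → ⊤ (no change)
  #12 pop 5: in=⊤ → ⊤ (was 0); enqueue [3,4,6]
  #13 pop 1: in=⊤ → ⊤ (no change)
  #14 pop 7: in=⊤ → ⊤ (no change)
  #15 pop 3: in=⊤ → ⊤ (was 0); enqueue [1,5]
  #16 pop 4: in=⊤ → ⊤ (no change)
  #17 pop 6: in=⊤ → ⊤ (was 0); enqueue [4]
  #18 pop 1: in=⊤ → ⊤ (no change)
  #19 pop 5: in=⊤ → ⊤ (no change)
  #20 pop 4: in=⊤ → ⊤ (no change)

Fixpoint:
  val[0] = ⊤
  val[1] = ⊤
  val[2] = ⊤
  val[3] = ⊤
  val[4] = ⊤
  val[5] = ⊤
  val[6] = ⊤
  val[7] = ⊤

20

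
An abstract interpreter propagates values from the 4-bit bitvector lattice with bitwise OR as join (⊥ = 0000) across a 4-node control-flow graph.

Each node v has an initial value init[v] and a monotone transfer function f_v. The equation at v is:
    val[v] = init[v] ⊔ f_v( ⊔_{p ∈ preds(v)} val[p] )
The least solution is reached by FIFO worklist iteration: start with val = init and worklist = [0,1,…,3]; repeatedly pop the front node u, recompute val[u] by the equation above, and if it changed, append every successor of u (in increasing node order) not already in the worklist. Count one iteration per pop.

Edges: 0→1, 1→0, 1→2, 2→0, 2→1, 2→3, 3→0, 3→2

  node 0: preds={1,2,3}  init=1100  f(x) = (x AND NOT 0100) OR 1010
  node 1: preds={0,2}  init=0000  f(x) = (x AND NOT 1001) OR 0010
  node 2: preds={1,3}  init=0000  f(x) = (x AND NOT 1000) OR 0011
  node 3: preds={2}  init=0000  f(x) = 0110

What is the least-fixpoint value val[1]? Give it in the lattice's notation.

Trace (7 dequeues):
  [1] u=0 | in 0000 | out 1110 | prev 1100 | push {}
  [2] u=1 | in 1110 | out 0110 | prev 0000 | push {0}
  [3] u=2 | in 0110 | out 0111 | prev 0000 | push {1}
  [4] u=3 | in 0111 | out 0110 | prev 0000 | push {2}
  [5] u=0 | in 0111 | out 1111 | prev 1110 | push {}
  [6] u=1 | in 1111 | out 0110 | ==
  [7] u=2 | in 0110 | out 0111 | ==

Converged values:
  [0] 1111
  [1] 0110
  [2] 0111
  [3] 0110

0110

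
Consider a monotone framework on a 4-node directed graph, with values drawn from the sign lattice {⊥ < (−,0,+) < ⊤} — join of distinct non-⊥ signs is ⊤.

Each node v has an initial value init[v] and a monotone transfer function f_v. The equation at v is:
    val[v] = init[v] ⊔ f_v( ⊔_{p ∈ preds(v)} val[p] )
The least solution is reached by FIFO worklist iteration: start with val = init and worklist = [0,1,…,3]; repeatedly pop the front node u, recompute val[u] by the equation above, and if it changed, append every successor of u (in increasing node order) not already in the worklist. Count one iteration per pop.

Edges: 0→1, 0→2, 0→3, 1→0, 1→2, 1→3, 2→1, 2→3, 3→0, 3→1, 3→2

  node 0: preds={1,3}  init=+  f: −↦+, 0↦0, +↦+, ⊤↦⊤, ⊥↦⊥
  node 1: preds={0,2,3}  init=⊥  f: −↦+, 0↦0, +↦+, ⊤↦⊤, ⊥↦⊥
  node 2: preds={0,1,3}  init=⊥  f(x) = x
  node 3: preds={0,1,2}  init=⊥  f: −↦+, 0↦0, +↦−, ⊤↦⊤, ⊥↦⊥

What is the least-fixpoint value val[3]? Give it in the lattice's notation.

Worklist (11 pops):
  #1 pop 0: in=⊥ → + (no change)
  #2 pop 1: in=+ → + (was ⊥); enqueue [0]
  #3 pop 2: in=+ → + (was ⊥); enqueue [1]
  #4 pop 3: in=+ → − (was ⊥); enqueue [2]
  #5 pop 0: in=⊤ → ⊤ (was +); enqueue [3]
  #6 pop 1: in=⊤ → ⊤ (was +); enqueue [0]
  #7 pop 2: in=⊤ → ⊤ (was +); enqueue [1]
  #8 pop 3: in=⊤ → ⊤ (was −); enqueue [2]
  #9 pop 0: in=⊤ → ⊤ (no change)
  #10 pop 1: in=⊤ → ⊤ (no change)
  #11 pop 2: in=⊤ → ⊤ (no change)

Fixpoint:
  val[0] = ⊤
  val[1] = ⊤
  val[2] = ⊤
  val[3] = ⊤

⊤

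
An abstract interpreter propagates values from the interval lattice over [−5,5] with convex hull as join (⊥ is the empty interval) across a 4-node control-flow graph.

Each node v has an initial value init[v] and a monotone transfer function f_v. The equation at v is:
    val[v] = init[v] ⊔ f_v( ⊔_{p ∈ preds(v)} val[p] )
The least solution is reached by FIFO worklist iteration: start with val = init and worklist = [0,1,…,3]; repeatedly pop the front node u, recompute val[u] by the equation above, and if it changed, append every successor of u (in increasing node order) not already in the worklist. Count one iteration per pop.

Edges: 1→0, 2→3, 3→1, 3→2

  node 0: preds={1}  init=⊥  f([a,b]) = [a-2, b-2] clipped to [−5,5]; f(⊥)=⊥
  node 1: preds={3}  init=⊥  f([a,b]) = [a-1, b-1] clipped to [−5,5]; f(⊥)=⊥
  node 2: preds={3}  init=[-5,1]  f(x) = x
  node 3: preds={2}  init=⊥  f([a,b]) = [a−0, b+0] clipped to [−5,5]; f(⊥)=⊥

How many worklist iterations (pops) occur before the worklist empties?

Iteration log — 7 steps:
  step 1. node 0  ⊔preds=⊥  new=⊥  stable
  step 2. node 1  ⊔preds=⊥  new=⊥  stable
  step 3. node 2  ⊔preds=⊥  new=[-5,1]  stable
  step 4. node 3  ⊔preds=[-5,1]  new=[-5,1]  old=⊥  +wl: 1,2
  step 5. node 1  ⊔preds=[-5,1]  new=[-5,0]  old=⊥  +wl: 0
  step 6. node 2  ⊔preds=[-5,1]  new=[-5,1]  stable
  step 7. node 0  ⊔preds=[-5,0]  new=[-5,-2]  old=⊥  +wl: 

Least fixpoint reached:
  node 0: [-5,-2]
  node 1: [-5,0]
  node 2: [-5,1]
  node 3: [-5,1]

7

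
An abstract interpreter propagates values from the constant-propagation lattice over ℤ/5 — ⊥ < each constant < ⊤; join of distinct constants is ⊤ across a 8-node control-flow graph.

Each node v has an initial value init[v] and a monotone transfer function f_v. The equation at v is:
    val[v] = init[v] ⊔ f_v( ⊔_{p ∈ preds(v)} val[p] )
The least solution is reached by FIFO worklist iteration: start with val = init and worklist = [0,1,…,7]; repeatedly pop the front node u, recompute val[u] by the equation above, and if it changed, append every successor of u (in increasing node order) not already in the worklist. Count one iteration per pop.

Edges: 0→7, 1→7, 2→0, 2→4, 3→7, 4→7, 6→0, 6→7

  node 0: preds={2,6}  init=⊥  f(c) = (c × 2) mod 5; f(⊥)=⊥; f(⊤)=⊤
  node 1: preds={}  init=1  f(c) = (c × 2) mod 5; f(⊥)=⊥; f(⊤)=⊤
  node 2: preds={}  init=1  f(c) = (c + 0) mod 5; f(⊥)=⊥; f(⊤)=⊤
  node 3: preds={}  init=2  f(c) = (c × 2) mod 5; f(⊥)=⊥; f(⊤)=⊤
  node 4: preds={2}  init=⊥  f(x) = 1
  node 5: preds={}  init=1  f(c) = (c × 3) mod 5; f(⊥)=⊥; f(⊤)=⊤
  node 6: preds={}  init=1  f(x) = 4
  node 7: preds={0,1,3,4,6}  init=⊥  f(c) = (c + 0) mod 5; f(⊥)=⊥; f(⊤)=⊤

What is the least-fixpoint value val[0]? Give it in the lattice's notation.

⊤

Iteration log — 10 steps:
  step 1. node 0  ⊔preds=1  new=2  old=⊥  +wl: 
  step 2. node 1  ⊔preds=⊥  new=1  stable
  step 3. node 2  ⊔preds=⊥  new=1  stable
  step 4. node 3  ⊔preds=⊥  new=2  stable
  step 5. node 4  ⊔preds=1  new=1  old=⊥  +wl: 
  step 6. node 5  ⊔preds=⊥  new=1  stable
  step 7. node 6  ⊔preds=⊥  new=⊤  old=1  +wl: 0
  step 8. node 7  ⊔preds=⊤  new=⊤  old=⊥  +wl: 
  step 9. node 0  ⊔preds=⊤  new=⊤  old=2  +wl: 7
  step 10. node 7  ⊔preds=⊤  new=⊤  stable

Least fixpoint reached:
  node 0: ⊤
  node 1: 1
  node 2: 1
  node 3: 2
  node 4: 1
  node 5: 1
  node 6: ⊤
  node 7: ⊤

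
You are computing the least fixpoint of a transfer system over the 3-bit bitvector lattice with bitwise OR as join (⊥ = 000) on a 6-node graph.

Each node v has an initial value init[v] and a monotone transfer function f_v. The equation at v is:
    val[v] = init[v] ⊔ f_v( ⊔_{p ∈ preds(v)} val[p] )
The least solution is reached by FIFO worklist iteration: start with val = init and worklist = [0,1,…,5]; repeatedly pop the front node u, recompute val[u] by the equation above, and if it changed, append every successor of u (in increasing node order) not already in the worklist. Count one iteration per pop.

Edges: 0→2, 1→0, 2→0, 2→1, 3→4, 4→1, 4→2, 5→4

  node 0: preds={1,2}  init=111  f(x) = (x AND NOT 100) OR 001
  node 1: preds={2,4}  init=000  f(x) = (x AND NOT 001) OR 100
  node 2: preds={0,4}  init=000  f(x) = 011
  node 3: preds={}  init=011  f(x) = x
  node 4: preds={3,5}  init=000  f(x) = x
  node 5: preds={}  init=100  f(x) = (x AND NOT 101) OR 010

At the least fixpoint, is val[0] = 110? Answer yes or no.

no

Iteration log — 11 steps:
  step 1. node 0  ⊔preds=000  new=111  stable
  step 2. node 1  ⊔preds=000  new=100  old=000  +wl: 0
  step 3. node 2  ⊔preds=111  new=011  old=000  +wl: 1
  step 4. node 3  ⊔preds=000  new=011  stable
  step 5. node 4  ⊔preds=111  new=111  old=000  +wl: 2
  step 6. node 5  ⊔preds=000  new=110  old=100  +wl: 4
  step 7. node 0  ⊔preds=111  new=111  stable
  step 8. node 1  ⊔preds=111  new=110  old=100  +wl: 0
  step 9. node 2  ⊔preds=111  new=011  stable
  step 10. node 4  ⊔preds=111  new=111  stable
  step 11. node 0  ⊔preds=111  new=111  stable

Least fixpoint reached:
  node 0: 111
  node 1: 110
  node 2: 011
  node 3: 011
  node 4: 111
  node 5: 110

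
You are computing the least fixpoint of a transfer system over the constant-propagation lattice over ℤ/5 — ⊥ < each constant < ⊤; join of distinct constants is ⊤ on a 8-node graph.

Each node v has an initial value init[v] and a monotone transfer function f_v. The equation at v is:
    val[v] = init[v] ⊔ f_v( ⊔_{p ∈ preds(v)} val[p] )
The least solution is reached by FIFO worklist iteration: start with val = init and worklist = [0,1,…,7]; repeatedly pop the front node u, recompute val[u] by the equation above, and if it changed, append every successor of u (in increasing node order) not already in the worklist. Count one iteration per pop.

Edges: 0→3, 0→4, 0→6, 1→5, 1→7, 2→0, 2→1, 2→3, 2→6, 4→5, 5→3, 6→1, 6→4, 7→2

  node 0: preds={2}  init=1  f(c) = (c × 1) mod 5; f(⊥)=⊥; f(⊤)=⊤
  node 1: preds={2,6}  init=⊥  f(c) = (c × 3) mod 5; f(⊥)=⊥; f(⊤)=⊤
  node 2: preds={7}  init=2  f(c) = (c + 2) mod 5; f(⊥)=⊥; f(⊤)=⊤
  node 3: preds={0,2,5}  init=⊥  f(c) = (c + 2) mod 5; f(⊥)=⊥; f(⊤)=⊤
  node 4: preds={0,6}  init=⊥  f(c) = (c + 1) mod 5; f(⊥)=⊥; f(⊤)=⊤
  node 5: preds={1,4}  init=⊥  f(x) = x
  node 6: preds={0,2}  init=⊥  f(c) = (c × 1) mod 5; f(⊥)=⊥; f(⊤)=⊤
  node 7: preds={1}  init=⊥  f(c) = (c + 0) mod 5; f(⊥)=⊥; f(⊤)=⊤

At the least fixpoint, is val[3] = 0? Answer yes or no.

Trace (19 dequeues):
  [1] u=0 | in 2 | out ⊤ | prev 1 | push {}
  [2] u=1 | in 2 | out 1 | prev ⊥ | push {}
  [3] u=2 | in ⊥ | out 2 | ==
  [4] u=3 | in ⊤ | out ⊤ | prev ⊥ | push {}
  [5] u=4 | in ⊤ | out ⊤ | prev ⊥ | push {}
  [6] u=5 | in ⊤ | out ⊤ | prev ⊥ | push {3}
  [7] u=6 | in ⊤ | out ⊤ | prev ⊥ | push {1,4}
  [8] u=7 | in 1 | out 1 | prev ⊥ | push {2}
  [9] u=3 | in ⊤ | out ⊤ | ==
  [10] u=1 | in ⊤ | out ⊤ | prev 1 | push {5,7}
  [11] u=4 | in ⊤ | out ⊤ | ==
  [12] u=2 | in 1 | out ⊤ | prev 2 | push {0,1,3,6}
  [13] u=5 | in ⊤ | out ⊤ | ==
  [14] u=7 | in ⊤ | out ⊤ | prev 1 | push {2}
  [15] u=0 | in ⊤ | out ⊤ | ==
  [16] u=1 | in ⊤ | out ⊤ | ==
  [17] u=3 | in ⊤ | out ⊤ | ==
  [18] u=6 | in ⊤ | out ⊤ | ==
  [19] u=2 | in ⊤ | out ⊤ | ==

Converged values:
  [0] ⊤
  [1] ⊤
  [2] ⊤
  [3] ⊤
  [4] ⊤
  [5] ⊤
  [6] ⊤
  [7] ⊤

no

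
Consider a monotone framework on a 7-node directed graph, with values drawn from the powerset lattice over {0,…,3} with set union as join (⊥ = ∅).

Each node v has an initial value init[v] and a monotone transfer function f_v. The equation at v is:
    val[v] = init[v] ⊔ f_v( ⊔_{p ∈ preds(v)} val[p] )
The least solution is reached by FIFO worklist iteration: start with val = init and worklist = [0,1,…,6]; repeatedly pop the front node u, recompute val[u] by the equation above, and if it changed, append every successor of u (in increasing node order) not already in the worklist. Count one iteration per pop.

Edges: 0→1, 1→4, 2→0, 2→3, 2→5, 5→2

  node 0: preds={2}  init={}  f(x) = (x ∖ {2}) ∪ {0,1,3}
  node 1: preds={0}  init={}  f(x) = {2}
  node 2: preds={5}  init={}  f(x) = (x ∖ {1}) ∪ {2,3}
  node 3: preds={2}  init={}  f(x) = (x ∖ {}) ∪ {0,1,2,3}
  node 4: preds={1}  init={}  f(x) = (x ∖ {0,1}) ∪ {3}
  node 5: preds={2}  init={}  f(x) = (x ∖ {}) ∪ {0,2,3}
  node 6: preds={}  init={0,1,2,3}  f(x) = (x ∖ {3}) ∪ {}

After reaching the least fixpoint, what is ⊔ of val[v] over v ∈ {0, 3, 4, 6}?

{0,1,2,3}

Trace (12 dequeues):
  [1] u=0 | in {} | out {0,1,3} | prev {} | push {}
  [2] u=1 | in {0,1,3} | out {2} | prev {} | push {}
  [3] u=2 | in {} | out {2,3} | prev {} | push {0}
  [4] u=3 | in {2,3} | out {0,1,2,3} | prev {} | push {}
  [5] u=4 | in {2} | out {2,3} | prev {} | push {}
  [6] u=5 | in {2,3} | out {0,2,3} | prev {} | push {2}
  [7] u=6 | in {} | out {0,1,2,3} | ==
  [8] u=0 | in {2,3} | out {0,1,3} | ==
  [9] u=2 | in {0,2,3} | out {0,2,3} | prev {2,3} | push {0,3,5}
  [10] u=0 | in {0,2,3} | out {0,1,3} | ==
  [11] u=3 | in {0,2,3} | out {0,1,2,3} | ==
  [12] u=5 | in {0,2,3} | out {0,2,3} | ==

Converged values:
  [0] {0,1,3}
  [1] {2}
  [2] {0,2,3}
  [3] {0,1,2,3}
  [4] {2,3}
  [5] {0,2,3}
  [6] {0,1,2,3}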